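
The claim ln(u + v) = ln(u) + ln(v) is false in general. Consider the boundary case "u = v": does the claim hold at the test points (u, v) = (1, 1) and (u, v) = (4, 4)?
At (1, 1): LHS = ln(2) ≈ 0.6931 ≠ RHS = 0
At (4, 4): LHS = ln(8) ≈ 2.079 ≠ RHS = 2·ln(4) ≈ 2.773

Answer: No, fails at both test points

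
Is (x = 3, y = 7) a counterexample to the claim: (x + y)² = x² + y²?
Yes

Substituting x = 3, y = 7:
LHS = (3 + 7)² = 100
RHS = 3² + 7² = 58

Since LHS ≠ RHS, this pair disproves the claim.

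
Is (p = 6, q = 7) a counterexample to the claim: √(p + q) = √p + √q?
Substituting p = 6, q = 7:
LHS = √(6 + 7) = √(13) ≈ 3.606
RHS = √6 + √7 = √(6) + √(7) ≈ 5.095

Since LHS ≠ RHS, this pair disproves the claim.

Answer: Yes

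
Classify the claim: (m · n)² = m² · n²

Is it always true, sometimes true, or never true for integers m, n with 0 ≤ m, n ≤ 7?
The identity holds for every pair in the range. For instance at (m, n) = (0, 0): both sides equal 0.

Answer: Always true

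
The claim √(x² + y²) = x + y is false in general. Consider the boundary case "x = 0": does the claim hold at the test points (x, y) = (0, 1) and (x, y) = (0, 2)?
Yes, holds at both test points

At (0, 1): LHS = 1, RHS = 1 → equal
At (0, 2): LHS = 2, RHS = 2 → equal

So the claim does hold at both of these boundary points, even though it is not an identity.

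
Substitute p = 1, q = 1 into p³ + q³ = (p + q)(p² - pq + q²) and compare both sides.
LHS = 1³ + 1³ = 2
RHS = (1 + 1)(1² - 1·1 + 1²) = 2

LHS = RHS: the two sides agree.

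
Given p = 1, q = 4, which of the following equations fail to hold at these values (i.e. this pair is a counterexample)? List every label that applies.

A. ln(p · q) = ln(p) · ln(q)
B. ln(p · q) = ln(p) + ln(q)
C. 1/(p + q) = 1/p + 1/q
A, C

Evaluating each claim at the given values:
A. LHS = ln(4) ≈ 1.386, RHS = 0 → fails here (LHS ≠ RHS)
B. LHS = ln(4) ≈ 1.386, RHS = ln(4) ≈ 1.386 → holds here (LHS = RHS)
C. LHS = 1/5, RHS = 5/4 → fails here (LHS ≠ RHS)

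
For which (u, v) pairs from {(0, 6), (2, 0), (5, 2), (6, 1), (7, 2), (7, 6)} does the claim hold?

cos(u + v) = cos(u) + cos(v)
None

Testing each pair:
(0, 6): LHS = cos(6) ≈ 0.9602, RHS = cos(6) + 1 ≈ 1.96 → fails
(2, 0): LHS = cos(2) ≈ -0.4161, RHS = cos(2) + 1 ≈ 0.5839 → fails
(5, 2): LHS = cos(7) ≈ 0.7539, RHS = cos(2) + cos(5) ≈ -0.1325 → fails
(6, 1): LHS = cos(7) ≈ 0.7539, RHS = cos(1) + cos(6) ≈ 1.5 → fails
(7, 2): LHS = cos(9) ≈ -0.9111, RHS = cos(2) + cos(7) ≈ 0.3378 → fails
(7, 6): LHS = cos(13) ≈ 0.9074, RHS = cos(7) + cos(6) ≈ 1.714 → fails

No pair satisfies the claim.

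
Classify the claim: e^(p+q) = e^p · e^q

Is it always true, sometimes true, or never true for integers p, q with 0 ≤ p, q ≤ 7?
Always true

The identity holds for every pair in the range. For instance at (p, q) = (6, 3): both sides equal e^9 ≈ 8103.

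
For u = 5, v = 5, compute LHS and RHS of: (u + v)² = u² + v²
LHS = (5 + 5)² = 100
RHS = 5² + 5² = 50

LHS ≠ RHS, so the equation does not hold here.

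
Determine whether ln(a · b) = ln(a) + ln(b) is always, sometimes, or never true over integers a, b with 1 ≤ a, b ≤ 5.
The identity holds for every pair in the range. For instance at (a, b) = (3, 4): both sides equal ln(12) ≈ 2.485.

Answer: Always true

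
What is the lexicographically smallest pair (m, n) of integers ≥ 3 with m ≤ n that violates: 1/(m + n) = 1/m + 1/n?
(m, n) = (3, 3)

Substituting (3, 3) into the claim:
LHS = 1/(3 + 3) = 1/6
RHS = 1/3 + 1/3 = 2/3

Since LHS ≠ RHS, this pair disproves the claim, and no lexicographically smaller pair (m ≤ n, integers ≥ 3) does.

For instance (4, 10) is also a counterexample (LHS = 1/14, RHS = 7/20), but it's lexicographically larger.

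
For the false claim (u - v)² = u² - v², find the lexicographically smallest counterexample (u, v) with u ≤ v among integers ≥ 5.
Substituting (5, 6) into the claim:
LHS = (5 - 6)² = 1
RHS = 5² - 6² = -11

Since LHS ≠ RHS, this pair disproves the claim, and no lexicographically smaller pair (u ≤ v, integers ≥ 5) does.

For instance (7, 10) is also a counterexample (LHS = 9, RHS = -51), but it's lexicographically larger.

Answer: (u, v) = (5, 6)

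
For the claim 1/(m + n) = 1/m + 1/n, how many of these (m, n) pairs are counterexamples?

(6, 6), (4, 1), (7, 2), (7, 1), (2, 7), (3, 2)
6

Testing each pair:
(6, 6): LHS = 1/12, RHS = 1/3 → counterexample
(4, 1): LHS = 1/5, RHS = 5/4 → counterexample
(7, 2): LHS = 1/9, RHS = 9/14 → counterexample
(7, 1): LHS = 1/8, RHS = 8/7 → counterexample
(2, 7): LHS = 1/9, RHS = 9/14 → counterexample
(3, 2): LHS = 1/5, RHS = 5/6 → counterexample

That makes 6 counterexamples.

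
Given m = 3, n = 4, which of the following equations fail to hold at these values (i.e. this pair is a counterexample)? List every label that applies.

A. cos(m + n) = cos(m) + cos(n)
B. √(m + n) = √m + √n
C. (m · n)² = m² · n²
A, B

Evaluating each claim at the given values:
A. LHS = cos(7) ≈ 0.7539, RHS = cos(3) + cos(4) ≈ -1.644 → fails here (LHS ≠ RHS)
B. LHS = √(7) ≈ 2.646, RHS = √(3) + 2 ≈ 3.732 → fails here (LHS ≠ RHS)
C. LHS = 144, RHS = 144 → holds here (LHS = RHS)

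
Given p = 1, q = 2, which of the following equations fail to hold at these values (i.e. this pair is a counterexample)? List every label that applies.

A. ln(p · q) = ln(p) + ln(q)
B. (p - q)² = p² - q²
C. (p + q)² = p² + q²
Evaluating each claim at the given values:
A. LHS = ln(2) ≈ 0.6931, RHS = ln(2) ≈ 0.6931 → holds here (LHS = RHS)
B. LHS = 1, RHS = -3 → fails here (LHS ≠ RHS)
C. LHS = 9, RHS = 5 → fails here (LHS ≠ RHS)

Answer: B, C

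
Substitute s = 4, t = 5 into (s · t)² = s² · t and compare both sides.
LHS = (4 · 5)² = 400
RHS = 4² · 5 = 80

LHS ≠ RHS, so the equation does not hold here.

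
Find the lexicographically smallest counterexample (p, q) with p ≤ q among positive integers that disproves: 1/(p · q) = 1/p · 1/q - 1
Substituting (1, 1) into the claim:
LHS = 1/(1 · 1) = 1
RHS = 1/1 · 1/1 - 1 = 0

Since LHS ≠ RHS, this pair disproves the claim, and no lexicographically smaller pair (p ≤ q, positive integers) does.

For instance (1, 7) is also a counterexample (LHS = 1/7, RHS = -6/7), but it's lexicographically larger.

Answer: (p, q) = (1, 1)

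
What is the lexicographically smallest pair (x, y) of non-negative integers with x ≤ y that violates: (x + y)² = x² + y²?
At (0, 1): both sides equal 1, so it holds there.
At (0, 6): both sides equal 36, so it holds there.

Substituting (1, 1) into the claim:
LHS = (1 + 1)² = 4
RHS = 1² + 1² = 2

Since LHS ≠ RHS, this pair disproves the claim, and no lexicographically smaller pair (x ≤ y, non-negative integers) does.

For instance (3, 6) is also a counterexample (LHS = 81, RHS = 45), but it's lexicographically larger.

Answer: (x, y) = (1, 1)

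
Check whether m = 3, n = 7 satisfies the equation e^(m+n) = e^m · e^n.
Substituting m = 3, n = 7:

LHS = e^(3+7) = e^10 ≈ 22026.5
RHS = e^3 · e^7 = e^10 ≈ 22026.5

LHS = RHS, so the equation holds at this point.

Answer: Holds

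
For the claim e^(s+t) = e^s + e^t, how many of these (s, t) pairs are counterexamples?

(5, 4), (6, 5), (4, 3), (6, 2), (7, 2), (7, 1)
6

Testing each pair:
(5, 4): LHS = e^9 ≈ 8103, RHS = e^4 + e^5 ≈ 203 → counterexample
(6, 5): LHS = e^11 ≈ 59874.1, RHS = e^5 + e^6 ≈ 551.8 → counterexample
(4, 3): LHS = e^7 ≈ 1097, RHS = e^3 + e^4 ≈ 74.68 → counterexample
(6, 2): LHS = e^8 ≈ 2981, RHS = e^2 + e^6 ≈ 410.8 → counterexample
(7, 2): LHS = e^9 ≈ 8103, RHS = e^2 + e^7 ≈ 1104 → counterexample
(7, 1): LHS = e^8 ≈ 2981, RHS = e + e^7 ≈ 1099 → counterexample

That makes 6 counterexamples.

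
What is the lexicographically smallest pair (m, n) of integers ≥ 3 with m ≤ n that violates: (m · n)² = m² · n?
Substituting (3, 3) into the claim:
LHS = (3 · 3)² = 81
RHS = 3² · 3 = 27

Since LHS ≠ RHS, this pair disproves the claim, and no lexicographically smaller pair (m ≤ n, integers ≥ 3) does.

For instance (6, 9) is also a counterexample (LHS = 2916, RHS = 324), but it's lexicographically larger.

Answer: (m, n) = (3, 3)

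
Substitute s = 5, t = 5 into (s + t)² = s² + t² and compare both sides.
LHS = (5 + 5)² = 100
RHS = 5² + 5² = 50

LHS ≠ RHS, so the equation does not hold here.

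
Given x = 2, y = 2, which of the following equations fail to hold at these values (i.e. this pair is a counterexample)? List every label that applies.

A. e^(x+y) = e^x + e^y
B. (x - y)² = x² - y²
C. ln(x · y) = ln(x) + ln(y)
Evaluating each claim at the given values:
A. LHS = e^4 ≈ 54.6, RHS = 2·e^2 ≈ 14.78 → fails here (LHS ≠ RHS)
B. LHS = 0, RHS = 0 → holds here (LHS = RHS)
C. LHS = ln(4) ≈ 1.386, RHS = 2·ln(2) ≈ 1.386 → holds here (LHS = RHS)

Answer: A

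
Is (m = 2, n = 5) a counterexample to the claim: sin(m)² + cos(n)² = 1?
Substituting m = 2, n = 5:
LHS = sin(2)² + cos(5)² ≈ 0.9073
RHS = 1

Since LHS ≠ RHS, this pair disproves the claim.

Answer: Yes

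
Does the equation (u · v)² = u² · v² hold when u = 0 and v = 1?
Substituting u = 0, v = 1:

LHS = (0 · 1)² = 0
RHS = 0² · 1² = 0

LHS = RHS, so the equation holds at this point.

Answer: Holds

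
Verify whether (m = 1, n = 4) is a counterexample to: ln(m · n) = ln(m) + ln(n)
Substituting m = 1, n = 4:
LHS = ln(1 · 4) = ln(4) ≈ 1.386
RHS = ln(1) + ln(4) = ln(4) ≈ 1.386

The sides agree, so this pair does not disprove the claim.

Answer: No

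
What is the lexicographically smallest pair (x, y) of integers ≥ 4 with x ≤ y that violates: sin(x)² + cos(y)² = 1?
At (4, 4): both sides equal 1, so it holds there.

Substituting (4, 5) into the claim:
LHS = sin(4)² + cos(5)² ≈ 0.6532
RHS = 1

Since LHS ≠ RHS, this pair disproves the claim, and no lexicographically smaller pair (x ≤ y, integers ≥ 4) does.

For instance (6, 10) is also a counterexample (LHS = sin(6)² + cos(10)² ≈ 0.7821, RHS = 1), but it's lexicographically larger.

Answer: (x, y) = (4, 5)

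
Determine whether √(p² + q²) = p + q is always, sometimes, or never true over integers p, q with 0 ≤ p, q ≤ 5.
Sometimes true

It holds at (p, q) = (0, 1) (both sides equal 1), but fails at (p, q) = (4, 3) (LHS = 5, RHS = 7).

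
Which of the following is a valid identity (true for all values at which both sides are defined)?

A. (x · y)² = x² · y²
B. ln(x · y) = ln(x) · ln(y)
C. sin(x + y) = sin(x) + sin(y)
A: holds — e.g. at (3, 4), both sides equal 144.
B: fails at (1, 3) — LHS = ln(3) ≈ 1.099, RHS = 0.
C: fails at (2, 4) — LHS = sin(6) ≈ -0.2794, RHS = sin(4) + sin(2) ≈ 0.1525.

Answer: A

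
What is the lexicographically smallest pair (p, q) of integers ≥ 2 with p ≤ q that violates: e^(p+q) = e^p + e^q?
Substituting (2, 2) into the claim:
LHS = e^(2+2) = e^4 ≈ 54.6
RHS = e^2 + e^2 = 2·e^2 ≈ 14.78

Since LHS ≠ RHS, this pair disproves the claim, and no lexicographically smaller pair (p ≤ q, integers ≥ 2) does.

For instance (4, 4) is also a counterexample (LHS = e^8 ≈ 2981, RHS = 2·e^4 ≈ 109.2), but it's lexicographically larger.

Answer: (p, q) = (2, 2)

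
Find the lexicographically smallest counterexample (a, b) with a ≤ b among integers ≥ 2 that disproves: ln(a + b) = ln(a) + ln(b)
(a, b) = (2, 3)

Substituting (2, 3) into the claim:
LHS = ln(2 + 3) = ln(5) ≈ 1.609
RHS = ln(2) + ln(3) ≈ 1.792

Since LHS ≠ RHS, this pair disproves the claim, and no lexicographically smaller pair (a ≤ b, integers ≥ 2) does.

For instance (3, 5) is also a counterexample (LHS = ln(8) ≈ 2.079, RHS = ln(3) + ln(5) ≈ 2.708), but it's lexicographically larger.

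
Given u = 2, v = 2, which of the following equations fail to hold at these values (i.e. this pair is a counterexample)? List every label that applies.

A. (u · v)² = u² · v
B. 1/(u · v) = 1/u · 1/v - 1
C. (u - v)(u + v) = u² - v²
Evaluating each claim at the given values:
A. LHS = 16, RHS = 8 → fails here (LHS ≠ RHS)
B. LHS = 1/4, RHS = -3/4 → fails here (LHS ≠ RHS)
C. LHS = 0, RHS = 0 → holds here (LHS = RHS)

Answer: A, B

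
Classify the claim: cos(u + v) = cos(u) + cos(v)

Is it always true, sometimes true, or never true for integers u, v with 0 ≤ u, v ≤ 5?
The claim fails for every pair in the range. For instance at (u, v) = (0, 3): LHS = cos(3) ≈ -0.99, RHS = cos(3) + 1 ≈ 0.01001.

Answer: Never true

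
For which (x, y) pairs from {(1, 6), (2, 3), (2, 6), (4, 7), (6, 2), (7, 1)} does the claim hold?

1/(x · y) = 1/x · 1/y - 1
Testing each pair:
(1, 6): LHS = 1/6, RHS = -5/6 → fails
(2, 3): LHS = 1/6, RHS = -5/6 → fails
(2, 6): LHS = 1/12, RHS = -11/12 → fails
(4, 7): LHS = 1/28, RHS = -27/28 → fails
(6, 2): LHS = 1/12, RHS = -11/12 → fails
(7, 1): LHS = 1/7, RHS = -6/7 → fails

No pair satisfies the claim.

Answer: None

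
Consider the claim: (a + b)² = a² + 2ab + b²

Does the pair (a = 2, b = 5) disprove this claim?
No

Substituting a = 2, b = 5:
LHS = (2 + 5)² = 49
RHS = 2² + 2·2·5 + 5² = 49

The sides agree, so this pair does not disprove the claim.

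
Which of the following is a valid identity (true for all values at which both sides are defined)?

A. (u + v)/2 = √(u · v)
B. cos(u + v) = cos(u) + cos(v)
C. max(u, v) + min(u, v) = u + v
A: fails at (3, 5) — LHS = 4, RHS = √(15) ≈ 3.873.
B: fails at (4, 6) — LHS = cos(10) ≈ -0.8391, RHS = cos(4) + cos(6) ≈ 0.3065.
C: holds — e.g. at (3, 7), both sides equal 10.

Answer: C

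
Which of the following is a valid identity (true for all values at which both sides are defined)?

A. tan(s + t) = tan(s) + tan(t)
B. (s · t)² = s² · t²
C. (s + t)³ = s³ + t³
B

A: fails at (2, 5) — LHS = tan(7) ≈ 0.8714, RHS = tan(5) + tan(2) ≈ -5.566.
B: holds — e.g. at (1, 1), both sides equal 1.
C: fails at (1, 5) — LHS = 216, RHS = 126.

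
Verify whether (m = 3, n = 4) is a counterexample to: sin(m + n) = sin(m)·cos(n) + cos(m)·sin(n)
No

Substituting m = 3, n = 4:
LHS = sin(3 + 4) = sin(7) ≈ 0.657
RHS = sin(3)·cos(4) + cos(3)·sin(4) = sin(3)·cos(4) + sin(4)·cos(3) ≈ 0.657

The sides agree, so this pair does not disprove the claim.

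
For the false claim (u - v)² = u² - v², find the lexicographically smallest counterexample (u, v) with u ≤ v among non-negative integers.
Substituting (0, 1) into the claim:
LHS = (0 - 1)² = 1
RHS = 0² - 1² = -1

Since LHS ≠ RHS, this pair disproves the claim, and no lexicographically smaller pair (u ≤ v, non-negative integers) does.

For instance (6, 7) is also a counterexample (LHS = 1, RHS = -13), but it's lexicographically larger.

Answer: (u, v) = (0, 1)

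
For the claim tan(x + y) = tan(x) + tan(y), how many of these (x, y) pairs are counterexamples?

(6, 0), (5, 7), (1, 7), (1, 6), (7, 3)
Testing each pair:
(6, 0): LHS = tan(6) ≈ -0.291, RHS = tan(6) ≈ -0.291 → satisfies claim
(5, 7): LHS = tan(12) ≈ -0.6359, RHS = tan(5) + tan(7) ≈ -2.509 → counterexample
(1, 7): LHS = tan(8) ≈ -6.8, RHS = tan(7) + tan(1) ≈ 2.429 → counterexample
(1, 6): LHS = tan(7) ≈ 0.8714, RHS = tan(6) + tan(1) ≈ 1.266 → counterexample
(7, 3): LHS = tan(10) ≈ 0.6484, RHS = tan(3) + tan(7) ≈ 0.7289 → counterexample

That makes 4 counterexamples.

Answer: 4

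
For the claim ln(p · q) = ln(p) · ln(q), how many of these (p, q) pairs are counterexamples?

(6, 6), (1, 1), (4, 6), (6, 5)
Testing each pair:
(6, 6): LHS = ln(36) ≈ 3.584, RHS = ln(6)² ≈ 3.21 → counterexample
(1, 1): LHS = 0, RHS = 0 → satisfies claim
(4, 6): LHS = ln(24) ≈ 3.178, RHS = ln(4)·ln(6) ≈ 2.484 → counterexample
(6, 5): LHS = ln(30) ≈ 3.401, RHS = ln(5)·ln(6) ≈ 2.884 → counterexample

That makes 3 counterexamples.

Answer: 3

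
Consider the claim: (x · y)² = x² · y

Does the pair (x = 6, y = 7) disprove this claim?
Substituting x = 6, y = 7:
LHS = (6 · 7)² = 1764
RHS = 6² · 7 = 252

Since LHS ≠ RHS, this pair disproves the claim.

Answer: Yes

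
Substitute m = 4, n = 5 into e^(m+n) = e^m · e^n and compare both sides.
LHS = e^(4+5) = e^9 ≈ 8103
RHS = e^4 · e^5 = e^9 ≈ 8103

LHS = RHS: the two sides agree.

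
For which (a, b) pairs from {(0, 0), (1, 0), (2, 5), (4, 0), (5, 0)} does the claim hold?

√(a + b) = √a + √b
Testing each pair:
(0, 0): LHS = 0, RHS = 0 → holds
(1, 0): LHS = 1, RHS = 1 → holds
(2, 5): LHS = √(7) ≈ 2.646, RHS = √(2) + √(5) ≈ 3.65 → fails
(4, 0): LHS = 2, RHS = 2 → holds
(5, 0): LHS = √(5) ≈ 2.236, RHS = √(5) ≈ 2.236 → holds

4 of 5 pairs satisfy the claim.

Answer: (0, 0), (1, 0), (4, 0), (5, 0)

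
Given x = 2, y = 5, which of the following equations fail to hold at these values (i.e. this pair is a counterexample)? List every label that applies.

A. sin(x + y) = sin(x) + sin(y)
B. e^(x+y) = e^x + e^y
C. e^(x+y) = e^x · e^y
A, B

Evaluating each claim at the given values:
A. LHS = sin(7) ≈ 0.657, RHS = sin(5) + sin(2) ≈ -0.04963 → fails here (LHS ≠ RHS)
B. LHS = e^7 ≈ 1097, RHS = e^2 + e^5 ≈ 155.8 → fails here (LHS ≠ RHS)
C. LHS = e^7 ≈ 1097, RHS = e^7 ≈ 1097 → holds here (LHS = RHS)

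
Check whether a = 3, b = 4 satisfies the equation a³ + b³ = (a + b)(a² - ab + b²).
Substituting a = 3, b = 4:

LHS = 3³ + 4³ = 91
RHS = (3 + 4)(3² - 3·4 + 4²) = 91

LHS = RHS, so the equation holds at this point.

Answer: Holds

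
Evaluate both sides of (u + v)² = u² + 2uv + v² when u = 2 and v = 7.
LHS = (2 + 7)² = 81
RHS = 2² + 2·2·7 + 7² = 81

LHS = RHS: the two sides agree.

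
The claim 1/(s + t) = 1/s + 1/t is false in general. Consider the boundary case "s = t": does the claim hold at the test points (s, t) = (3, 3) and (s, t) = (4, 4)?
No, fails at both test points

At (3, 3): LHS = 1/6 ≠ RHS = 2/3
At (4, 4): LHS = 1/8 ≠ RHS = 1/2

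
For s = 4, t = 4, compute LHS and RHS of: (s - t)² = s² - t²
LHS = (4 - 4)² = 0
RHS = 4² - 4² = 0

LHS = RHS: the two sides agree.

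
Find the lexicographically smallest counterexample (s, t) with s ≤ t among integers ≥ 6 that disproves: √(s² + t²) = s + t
Substituting (6, 6) into the claim:
LHS = √(6² + 6²) = 6·√(2) ≈ 8.485
RHS = 6 + 6 = 12

Since LHS ≠ RHS, this pair disproves the claim, and no lexicographically smaller pair (s ≤ t, integers ≥ 6) does.

For instance (6, 8) is also a counterexample (LHS = 10, RHS = 14), but it's lexicographically larger.

Answer: (s, t) = (6, 6)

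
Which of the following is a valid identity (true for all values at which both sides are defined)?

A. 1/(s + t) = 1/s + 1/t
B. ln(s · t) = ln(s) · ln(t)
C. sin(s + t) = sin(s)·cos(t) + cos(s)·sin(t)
A: fails at (5, 5) — LHS = 1/10, RHS = 2/5.
B: fails at (1, 5) — LHS = ln(5) ≈ 1.609, RHS = 0.
C: holds — e.g. at (1, 4), both sides equal sin(5) ≈ -0.9589.

Answer: C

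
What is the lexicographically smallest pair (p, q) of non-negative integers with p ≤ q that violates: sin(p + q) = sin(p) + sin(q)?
(p, q) = (1, 1)

Substituting (1, 1) into the claim:
LHS = sin(1 + 1) = sin(2) ≈ 0.9093
RHS = sin(1) + sin(1) = 2·sin(1) ≈ 1.683

Since LHS ≠ RHS, this pair disproves the claim, and no lexicographically smaller pair (p ≤ q, non-negative integers) does.

For instance (6, 7) is also a counterexample (LHS = sin(13) ≈ 0.4202, RHS = sin(6) + sin(7) ≈ 0.3776), but it's lexicographically larger.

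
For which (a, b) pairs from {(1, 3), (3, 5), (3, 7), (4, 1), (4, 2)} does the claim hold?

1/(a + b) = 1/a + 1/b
None

Testing each pair:
(1, 3): LHS = 1/4, RHS = 4/3 → fails
(3, 5): LHS = 1/8, RHS = 8/15 → fails
(3, 7): LHS = 1/10, RHS = 10/21 → fails
(4, 1): LHS = 1/5, RHS = 5/4 → fails
(4, 2): LHS = 1/6, RHS = 3/4 → fails

No pair satisfies the claim.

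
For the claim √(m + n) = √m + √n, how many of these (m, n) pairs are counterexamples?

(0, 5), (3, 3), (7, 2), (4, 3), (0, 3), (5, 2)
Testing each pair:
(0, 5): LHS = √(5) ≈ 2.236, RHS = √(5) ≈ 2.236 → satisfies claim
(3, 3): LHS = √(6) ≈ 2.449, RHS = 2·√(3) ≈ 3.464 → counterexample
(7, 2): LHS = 3, RHS = √(2) + √(7) ≈ 4.06 → counterexample
(4, 3): LHS = √(7) ≈ 2.646, RHS = √(3) + 2 ≈ 3.732 → counterexample
(0, 3): LHS = √(3) ≈ 1.732, RHS = √(3) ≈ 1.732 → satisfies claim
(5, 2): LHS = √(7) ≈ 2.646, RHS = √(2) + √(5) ≈ 3.65 → counterexample

That makes 4 counterexamples.

Answer: 4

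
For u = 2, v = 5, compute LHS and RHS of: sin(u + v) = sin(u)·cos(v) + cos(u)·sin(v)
LHS = sin(2 + 5) = sin(7) ≈ 0.657
RHS = sin(2)·cos(5) + cos(2)·sin(5) = sin(2)·cos(5) + sin(5)·cos(2) ≈ 0.657

LHS = RHS: the two sides agree.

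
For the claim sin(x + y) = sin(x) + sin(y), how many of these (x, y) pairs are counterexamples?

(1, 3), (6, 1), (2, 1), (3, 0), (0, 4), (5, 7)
4

Testing each pair:
(1, 3): LHS = sin(4) ≈ -0.7568, RHS = sin(3) + sin(1) ≈ 0.9826 → counterexample
(6, 1): LHS = sin(7) ≈ 0.657, RHS = sin(6) + sin(1) ≈ 0.5621 → counterexample
(2, 1): LHS = sin(3) ≈ 0.1411, RHS = sin(1) + sin(2) ≈ 1.751 → counterexample
(3, 0): LHS = sin(3) ≈ 0.1411, RHS = sin(3) ≈ 0.1411 → satisfies claim
(0, 4): LHS = sin(4) ≈ -0.7568, RHS = sin(4) ≈ -0.7568 → satisfies claim
(5, 7): LHS = sin(12) ≈ -0.5366, RHS = sin(5) + sin(7) ≈ -0.3019 → counterexample

That makes 4 counterexamples.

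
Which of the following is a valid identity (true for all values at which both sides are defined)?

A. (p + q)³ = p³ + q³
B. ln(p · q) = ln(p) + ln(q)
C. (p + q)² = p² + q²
B

A: fails at (1, 3) — LHS = 64, RHS = 28.
B: holds — e.g. at (5, 5), both sides equal ln(25) ≈ 3.219.
C: fails at (4, 6) — LHS = 100, RHS = 52.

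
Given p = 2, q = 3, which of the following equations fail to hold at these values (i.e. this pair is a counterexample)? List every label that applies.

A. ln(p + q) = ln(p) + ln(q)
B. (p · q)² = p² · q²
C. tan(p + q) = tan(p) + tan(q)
Evaluating each claim at the given values:
A. LHS = ln(5) ≈ 1.609, RHS = ln(2) + ln(3) ≈ 1.792 → fails here (LHS ≠ RHS)
B. LHS = 36, RHS = 36 → holds here (LHS = RHS)
C. LHS = tan(5) ≈ -3.381, RHS = tan(2) + tan(3) ≈ -2.328 → fails here (LHS ≠ RHS)

Answer: A, C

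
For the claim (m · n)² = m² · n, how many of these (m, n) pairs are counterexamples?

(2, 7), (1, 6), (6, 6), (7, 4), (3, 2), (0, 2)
5

Testing each pair:
(2, 7): LHS = 196, RHS = 28 → counterexample
(1, 6): LHS = 36, RHS = 6 → counterexample
(6, 6): LHS = 1296, RHS = 216 → counterexample
(7, 4): LHS = 784, RHS = 196 → counterexample
(3, 2): LHS = 36, RHS = 18 → counterexample
(0, 2): LHS = 0, RHS = 0 → satisfies claim

That makes 5 counterexamples.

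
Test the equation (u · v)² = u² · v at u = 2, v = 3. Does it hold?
Substituting u = 2, v = 3:

LHS = (2 · 3)² = 36
RHS = 2² · 3 = 12

LHS ≠ RHS, so the equation does not hold at this point.

Answer: Fails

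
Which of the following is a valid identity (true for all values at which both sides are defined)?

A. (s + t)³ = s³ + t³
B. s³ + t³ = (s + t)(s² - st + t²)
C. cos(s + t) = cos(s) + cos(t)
B

A: fails at (5, 8) — LHS = 2197, RHS = 637.
B: holds — e.g. at (5, 8), both sides equal 637.
C: fails at (4, 4) — LHS = cos(8) ≈ -0.1455, RHS = 2·cos(4) ≈ -1.307.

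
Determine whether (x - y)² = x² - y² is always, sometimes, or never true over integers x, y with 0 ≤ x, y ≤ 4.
Sometimes true

It holds at (x, y) = (3, 3) (both sides equal 0), but fails at (x, y) = (1, 2) (LHS = 1, RHS = -3).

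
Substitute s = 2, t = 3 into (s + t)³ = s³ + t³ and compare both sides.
LHS = (2 + 3)³ = 125
RHS = 2³ + 3³ = 35

LHS ≠ RHS, so the equation does not hold here.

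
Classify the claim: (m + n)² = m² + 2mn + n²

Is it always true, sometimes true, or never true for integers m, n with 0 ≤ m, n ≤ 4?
Always true

The identity holds for every pair in the range. For instance at (m, n) = (3, 2): both sides equal 25.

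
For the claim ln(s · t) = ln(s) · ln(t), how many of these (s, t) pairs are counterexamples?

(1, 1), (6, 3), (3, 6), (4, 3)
3

Testing each pair:
(1, 1): LHS = 0, RHS = 0 → satisfies claim
(6, 3): LHS = ln(18) ≈ 2.89, RHS = ln(3)·ln(6) ≈ 1.968 → counterexample
(3, 6): LHS = ln(18) ≈ 2.89, RHS = ln(3)·ln(6) ≈ 1.968 → counterexample
(4, 3): LHS = ln(12) ≈ 2.485, RHS = ln(3)·ln(4) ≈ 1.523 → counterexample

That makes 3 counterexamples.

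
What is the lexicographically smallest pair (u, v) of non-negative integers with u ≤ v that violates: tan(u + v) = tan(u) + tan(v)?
(u, v) = (1, 1)

Substituting (1, 1) into the claim:
LHS = tan(1 + 1) = tan(2) ≈ -2.185
RHS = tan(1) + tan(1) = 2·tan(1) ≈ 3.115

Since LHS ≠ RHS, this pair disproves the claim, and no lexicographically smaller pair (u ≤ v, non-negative integers) does.

For instance (1, 3) is also a counterexample (LHS = tan(4) ≈ 1.158, RHS = tan(3) + tan(1) ≈ 1.415), but it's lexicographically larger.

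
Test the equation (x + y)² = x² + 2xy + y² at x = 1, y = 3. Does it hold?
Holds

Substituting x = 1, y = 3:

LHS = (1 + 3)² = 16
RHS = 1² + 2·1·3 + 3² = 16

LHS = RHS, so the equation holds at this point.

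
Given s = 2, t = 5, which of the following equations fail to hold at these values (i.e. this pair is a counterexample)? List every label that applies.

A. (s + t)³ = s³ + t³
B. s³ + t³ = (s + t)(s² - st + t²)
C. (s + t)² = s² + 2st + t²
Evaluating each claim at the given values:
A. LHS = 343, RHS = 133 → fails here (LHS ≠ RHS)
B. LHS = 133, RHS = 133 → holds here (LHS = RHS)
C. LHS = 49, RHS = 49 → holds here (LHS = RHS)

Answer: A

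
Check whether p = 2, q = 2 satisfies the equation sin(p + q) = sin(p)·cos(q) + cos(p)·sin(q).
Holds

Substituting p = 2, q = 2:

LHS = sin(2 + 2) = sin(4) ≈ -0.7568
RHS = sin(2)·cos(2) + cos(2)·sin(2) = 2·sin(2)·cos(2) ≈ -0.7568

LHS = RHS, so the equation holds at this point.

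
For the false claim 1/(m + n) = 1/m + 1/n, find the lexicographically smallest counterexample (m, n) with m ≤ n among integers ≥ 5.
Substituting (5, 5) into the claim:
LHS = 1/(5 + 5) = 1/10
RHS = 1/5 + 1/5 = 2/5

Since LHS ≠ RHS, this pair disproves the claim, and no lexicographically smaller pair (m ≤ n, integers ≥ 5) does.

For instance (9, 10) is also a counterexample (LHS = 1/19, RHS = 19/90), but it's lexicographically larger.

Answer: (m, n) = (5, 5)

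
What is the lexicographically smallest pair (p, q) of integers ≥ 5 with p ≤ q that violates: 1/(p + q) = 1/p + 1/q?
Substituting (5, 5) into the claim:
LHS = 1/(5 + 5) = 1/10
RHS = 1/5 + 1/5 = 2/5

Since LHS ≠ RHS, this pair disproves the claim, and no lexicographically smaller pair (p ≤ q, integers ≥ 5) does.

For instance (8, 8) is also a counterexample (LHS = 1/16, RHS = 1/4), but it's lexicographically larger.

Answer: (p, q) = (5, 5)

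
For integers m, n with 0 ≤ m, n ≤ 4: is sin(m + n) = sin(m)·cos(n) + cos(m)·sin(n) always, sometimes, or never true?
The identity holds for every pair in the range. For instance at (m, n) = (2, 2): both sides equal sin(4) ≈ -0.7568.

Answer: Always true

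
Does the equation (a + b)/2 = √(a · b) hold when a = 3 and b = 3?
Holds

Substituting a = 3, b = 3:

LHS = (3 + 3)/2 = 3
RHS = √(3 · 3) = 3

LHS = RHS, so the equation holds at this point.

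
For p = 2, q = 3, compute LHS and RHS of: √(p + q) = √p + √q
LHS = √(2 + 3) = √(5) ≈ 2.236
RHS = √2 + √3 = √(2) + √(3) ≈ 3.146

LHS ≠ RHS (they differ by about 0.9102), so the equation does not hold here.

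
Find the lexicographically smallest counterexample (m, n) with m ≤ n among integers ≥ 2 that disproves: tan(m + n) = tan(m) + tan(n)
(m, n) = (2, 2)

Substituting (2, 2) into the claim:
LHS = tan(2 + 2) = tan(4) ≈ 1.158
RHS = tan(2) + tan(2) = 2·tan(2) ≈ -4.37

Since LHS ≠ RHS, this pair disproves the claim, and no lexicographically smaller pair (m ≤ n, integers ≥ 2) does.

For instance (2, 7) is also a counterexample (LHS = tan(9) ≈ -0.4523, RHS = tan(2) + tan(7) ≈ -1.314), but it's lexicographically larger.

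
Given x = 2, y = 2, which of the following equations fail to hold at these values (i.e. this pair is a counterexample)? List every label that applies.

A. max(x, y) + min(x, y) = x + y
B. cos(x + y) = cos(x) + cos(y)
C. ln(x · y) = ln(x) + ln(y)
B

Evaluating each claim at the given values:
A. LHS = 4, RHS = 4 → holds here (LHS = RHS)
B. LHS = cos(4) ≈ -0.6536, RHS = 2·cos(2) ≈ -0.8323 → fails here (LHS ≠ RHS)
C. LHS = ln(4) ≈ 1.386, RHS = 2·ln(2) ≈ 1.386 → holds here (LHS = RHS)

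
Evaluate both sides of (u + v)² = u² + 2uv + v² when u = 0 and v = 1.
LHS = (0 + 1)² = 1
RHS = 0² + 2·0·1 + 1² = 1

LHS = RHS: the two sides agree.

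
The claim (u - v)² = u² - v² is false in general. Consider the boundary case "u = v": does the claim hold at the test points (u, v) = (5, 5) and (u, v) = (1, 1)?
At (5, 5): LHS = 0, RHS = 0 → equal
At (1, 1): LHS = 0, RHS = 0 → equal

So the claim does hold at both of these boundary points, even though it is not an identity.

Answer: Yes, holds at both test points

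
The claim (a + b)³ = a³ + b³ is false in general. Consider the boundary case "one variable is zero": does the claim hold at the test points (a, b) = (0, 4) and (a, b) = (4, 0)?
At (0, 4): LHS = 64, RHS = 64 → equal
At (4, 0): LHS = 64, RHS = 64 → equal

So the claim does hold at both of these boundary points, even though it is not an identity.

Answer: Yes, holds at both test points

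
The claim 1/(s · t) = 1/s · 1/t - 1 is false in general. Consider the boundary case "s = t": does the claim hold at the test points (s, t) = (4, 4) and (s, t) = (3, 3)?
At (4, 4): LHS = 1/16 ≠ RHS = -15/16
At (3, 3): LHS = 1/9 ≠ RHS = -8/9

Answer: No, fails at both test points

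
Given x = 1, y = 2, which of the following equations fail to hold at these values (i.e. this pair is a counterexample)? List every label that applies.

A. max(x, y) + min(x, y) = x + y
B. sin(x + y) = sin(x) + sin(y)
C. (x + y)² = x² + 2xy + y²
B

Evaluating each claim at the given values:
A. LHS = 3, RHS = 3 → holds here (LHS = RHS)
B. LHS = sin(3) ≈ 0.1411, RHS = sin(1) + sin(2) ≈ 1.751 → fails here (LHS ≠ RHS)
C. LHS = 9, RHS = 9 → holds here (LHS = RHS)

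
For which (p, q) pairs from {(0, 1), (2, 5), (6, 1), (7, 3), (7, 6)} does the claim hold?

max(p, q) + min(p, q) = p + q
All pairs

Testing each pair:
(0, 1): LHS = 1, RHS = 1 → holds
(2, 5): LHS = 7, RHS = 7 → holds
(6, 1): LHS = 7, RHS = 7 → holds
(7, 3): LHS = 10, RHS = 10 → holds
(7, 6): LHS = 13, RHS = 13 → holds

Every pair satisfies the claim.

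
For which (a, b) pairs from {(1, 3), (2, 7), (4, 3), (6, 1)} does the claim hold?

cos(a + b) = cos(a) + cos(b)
None

Testing each pair:
(1, 3): LHS = cos(4) ≈ -0.6536, RHS = cos(3) + cos(1) ≈ -0.4497 → fails
(2, 7): LHS = cos(9) ≈ -0.9111, RHS = cos(2) + cos(7) ≈ 0.3378 → fails
(4, 3): LHS = cos(7) ≈ 0.7539, RHS = cos(3) + cos(4) ≈ -1.644 → fails
(6, 1): LHS = cos(7) ≈ 0.7539, RHS = cos(1) + cos(6) ≈ 1.5 → fails

No pair satisfies the claim.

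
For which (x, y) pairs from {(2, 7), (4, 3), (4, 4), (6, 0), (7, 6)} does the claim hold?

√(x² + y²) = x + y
Testing each pair:
(2, 7): LHS = √(53) ≈ 7.28, RHS = 9 → fails
(4, 3): LHS = 5, RHS = 7 → fails
(4, 4): LHS = 4·√(2) ≈ 5.657, RHS = 8 → fails
(6, 0): LHS = 6, RHS = 6 → holds
(7, 6): LHS = √(85) ≈ 9.22, RHS = 13 → fails

1 of 5 pairs satisfies the claim.

Answer: (6, 0)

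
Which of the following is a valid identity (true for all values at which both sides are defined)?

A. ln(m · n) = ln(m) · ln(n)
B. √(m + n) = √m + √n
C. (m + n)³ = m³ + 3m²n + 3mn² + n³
A: fails at (4, 6) — LHS = ln(24) ≈ 3.178, RHS = ln(4)·ln(6) ≈ 2.484.
B: fails at (2, 4) — LHS = √(6) ≈ 2.449, RHS = √(2) + 2 ≈ 3.414.
C: holds — e.g. at (2, 3), both sides equal 125.

Answer: C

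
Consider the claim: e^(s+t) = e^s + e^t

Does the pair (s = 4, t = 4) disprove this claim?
Substituting s = 4, t = 4:
LHS = e^(4+4) = e^8 ≈ 2981
RHS = e^4 + e^4 = 2·e^4 ≈ 109.2

Since LHS ≠ RHS, this pair disproves the claim.

Answer: Yes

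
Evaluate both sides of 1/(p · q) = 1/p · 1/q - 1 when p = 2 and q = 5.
LHS = 1/(2 · 5) = 1/10
RHS = 1/2 · 1/5 - 1 = -9/10

LHS ≠ RHS, so the equation does not hold here.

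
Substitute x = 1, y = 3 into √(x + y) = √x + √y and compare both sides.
LHS = √(1 + 3) = 2
RHS = √1 + √3 = 1 + √(3) ≈ 2.732

LHS ≠ RHS (they differ by about 0.7321), so the equation does not hold here.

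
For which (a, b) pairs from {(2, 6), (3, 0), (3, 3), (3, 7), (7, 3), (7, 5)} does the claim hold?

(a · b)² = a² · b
(3, 0)

Testing each pair:
(2, 6): LHS = 144, RHS = 24 → fails
(3, 0): LHS = 0, RHS = 0 → holds
(3, 3): LHS = 81, RHS = 27 → fails
(3, 7): LHS = 441, RHS = 63 → fails
(7, 3): LHS = 441, RHS = 147 → fails
(7, 5): LHS = 1225, RHS = 245 → fails

1 of 6 pairs satisfies the claim.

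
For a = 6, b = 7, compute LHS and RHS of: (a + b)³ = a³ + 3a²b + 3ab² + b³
LHS = (6 + 7)³ = 2197
RHS = 6³ + 3·6²·7 + 3·6·7² + 7³ = 2197

LHS = RHS: the two sides agree.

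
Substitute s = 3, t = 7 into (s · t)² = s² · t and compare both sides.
LHS = (3 · 7)² = 441
RHS = 3² · 7 = 63

LHS ≠ RHS, so the equation does not hold here.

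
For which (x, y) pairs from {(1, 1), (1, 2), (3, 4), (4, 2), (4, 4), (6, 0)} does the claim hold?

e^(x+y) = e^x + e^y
Testing each pair:
(1, 1): LHS = e^2 ≈ 7.389, RHS = 2·e ≈ 5.437 → fails
(1, 2): LHS = e^3 ≈ 20.09, RHS = e + e^2 ≈ 10.11 → fails
(3, 4): LHS = e^7 ≈ 1097, RHS = e^3 + e^4 ≈ 74.68 → fails
(4, 2): LHS = e^6 ≈ 403.4, RHS = e^2 + e^4 ≈ 61.99 → fails
(4, 4): LHS = e^8 ≈ 2981, RHS = 2·e^4 ≈ 109.2 → fails
(6, 0): LHS = e^6 ≈ 403.4, RHS = 1 + e^6 ≈ 404.4 → fails

No pair satisfies the claim.

Answer: None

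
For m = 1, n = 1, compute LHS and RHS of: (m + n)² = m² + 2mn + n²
LHS = (1 + 1)² = 4
RHS = 1² + 2·1·1 + 1² = 4

LHS = RHS: the two sides agree.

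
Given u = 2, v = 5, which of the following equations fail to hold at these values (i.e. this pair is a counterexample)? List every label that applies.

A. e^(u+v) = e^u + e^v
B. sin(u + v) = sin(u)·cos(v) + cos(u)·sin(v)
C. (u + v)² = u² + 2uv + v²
A

Evaluating each claim at the given values:
A. LHS = e^7 ≈ 1097, RHS = e^2 + e^5 ≈ 155.8 → fails here (LHS ≠ RHS)
B. LHS = sin(7) ≈ 0.657, RHS = sin(2)·cos(5) + sin(5)·cos(2) ≈ 0.657 → holds here (LHS = RHS)
C. LHS = 49, RHS = 49 → holds here (LHS = RHS)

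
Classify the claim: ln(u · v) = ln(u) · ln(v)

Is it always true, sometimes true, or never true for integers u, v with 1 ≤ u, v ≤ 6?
Sometimes true

It holds at (u, v) = (1, 1) (both sides equal 0), but fails at (u, v) = (5, 5) (LHS = ln(25) ≈ 3.219, RHS = ln(5)² ≈ 2.59).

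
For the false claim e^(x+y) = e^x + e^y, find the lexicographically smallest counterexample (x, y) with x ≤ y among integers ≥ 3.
(x, y) = (3, 3)

Substituting (3, 3) into the claim:
LHS = e^(3+3) = e^6 ≈ 403.4
RHS = e^3 + e^3 = 2·e^3 ≈ 40.17

Since LHS ≠ RHS, this pair disproves the claim, and no lexicographically smaller pair (x ≤ y, integers ≥ 3) does.

For instance (6, 6) is also a counterexample (LHS = e^12 ≈ 162754.8, RHS = 2·e^6 ≈ 806.9), but it's lexicographically larger.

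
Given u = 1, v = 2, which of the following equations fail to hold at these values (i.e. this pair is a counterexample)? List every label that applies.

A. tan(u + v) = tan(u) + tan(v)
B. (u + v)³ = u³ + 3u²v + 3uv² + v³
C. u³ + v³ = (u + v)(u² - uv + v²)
A

Evaluating each claim at the given values:
A. LHS = tan(3) ≈ -0.1425, RHS = tan(2) + tan(1) ≈ -0.6276 → fails here (LHS ≠ RHS)
B. LHS = 27, RHS = 27 → holds here (LHS = RHS)
C. LHS = 9, RHS = 9 → holds here (LHS = RHS)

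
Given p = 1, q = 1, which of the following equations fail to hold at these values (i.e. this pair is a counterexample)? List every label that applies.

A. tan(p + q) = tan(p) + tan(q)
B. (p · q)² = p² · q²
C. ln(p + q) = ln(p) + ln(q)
Evaluating each claim at the given values:
A. LHS = tan(2) ≈ -2.185, RHS = 2·tan(1) ≈ 3.115 → fails here (LHS ≠ RHS)
B. LHS = 1, RHS = 1 → holds here (LHS = RHS)
C. LHS = ln(2) ≈ 0.6931, RHS = 0 → fails here (LHS ≠ RHS)

Answer: A, C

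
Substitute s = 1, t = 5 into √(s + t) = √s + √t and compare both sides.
LHS = √(1 + 5) = √(6) ≈ 2.449
RHS = √1 + √5 = 1 + √(5) ≈ 3.236

LHS ≠ RHS (they differ by about 0.7866), so the equation does not hold here.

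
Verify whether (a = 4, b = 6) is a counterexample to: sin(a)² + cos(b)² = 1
Substituting a = 4, b = 6:
LHS = sin(4)² + cos(6)² ≈ 1.495
RHS = 1

Since LHS ≠ RHS, this pair disproves the claim.

Answer: Yes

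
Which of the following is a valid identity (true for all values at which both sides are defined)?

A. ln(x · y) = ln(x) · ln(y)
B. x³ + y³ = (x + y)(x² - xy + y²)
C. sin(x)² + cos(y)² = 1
B

A: fails at (6, 7) — LHS = ln(42) ≈ 3.738, RHS = ln(6)·ln(7) ≈ 3.487.
B: holds — e.g. at (4, 6), both sides equal 280.
C: fails at (4, 5) — LHS = cos(5)² + sin(4)² ≈ 0.6532, RHS = 1.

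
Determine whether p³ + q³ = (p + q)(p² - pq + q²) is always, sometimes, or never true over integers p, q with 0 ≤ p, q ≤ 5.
Always true

The identity holds for every pair in the range. For instance at (p, q) = (1, 0): both sides equal 1.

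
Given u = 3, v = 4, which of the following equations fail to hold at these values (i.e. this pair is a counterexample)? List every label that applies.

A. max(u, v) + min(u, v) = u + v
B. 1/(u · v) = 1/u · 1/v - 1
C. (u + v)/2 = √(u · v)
Evaluating each claim at the given values:
A. LHS = 7, RHS = 7 → holds here (LHS = RHS)
B. LHS = 1/12, RHS = -11/12 → fails here (LHS ≠ RHS)
C. LHS = 7/2, RHS = 2·√(3) ≈ 3.464 → fails here (LHS ≠ RHS)

Answer: B, C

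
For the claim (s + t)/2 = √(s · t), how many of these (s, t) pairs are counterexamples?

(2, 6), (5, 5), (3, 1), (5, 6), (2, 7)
4

Testing each pair:
(2, 6): LHS = 4, RHS = 2·√(3) ≈ 3.464 → counterexample
(5, 5): LHS = 5, RHS = 5 → satisfies claim
(3, 1): LHS = 2, RHS = √(3) ≈ 1.732 → counterexample
(5, 6): LHS = 11/2, RHS = √(30) ≈ 5.477 → counterexample
(2, 7): LHS = 9/2, RHS = √(14) ≈ 3.742 → counterexample

That makes 4 counterexamples.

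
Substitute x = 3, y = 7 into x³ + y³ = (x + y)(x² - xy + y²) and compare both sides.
LHS = 3³ + 7³ = 370
RHS = (3 + 7)(3² - 3·7 + 7²) = 370

LHS = RHS: the two sides agree.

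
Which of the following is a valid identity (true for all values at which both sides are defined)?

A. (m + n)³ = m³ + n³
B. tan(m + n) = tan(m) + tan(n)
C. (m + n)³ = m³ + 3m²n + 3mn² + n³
C

A: fails at (2, 4) — LHS = 216, RHS = 72.
B: fails at (2, 4) — LHS = tan(6) ≈ -0.291, RHS = tan(2) + tan(4) ≈ -1.027.
C: holds — e.g. at (3, 4), both sides equal 343.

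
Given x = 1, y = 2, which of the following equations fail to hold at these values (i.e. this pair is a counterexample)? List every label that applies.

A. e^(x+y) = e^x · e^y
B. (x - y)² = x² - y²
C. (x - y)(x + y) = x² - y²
Evaluating each claim at the given values:
A. LHS = e^3 ≈ 20.09, RHS = e^3 ≈ 20.09 → holds here (LHS = RHS)
B. LHS = 1, RHS = -3 → fails here (LHS ≠ RHS)
C. LHS = -3, RHS = -3 → holds here (LHS = RHS)

Answer: B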